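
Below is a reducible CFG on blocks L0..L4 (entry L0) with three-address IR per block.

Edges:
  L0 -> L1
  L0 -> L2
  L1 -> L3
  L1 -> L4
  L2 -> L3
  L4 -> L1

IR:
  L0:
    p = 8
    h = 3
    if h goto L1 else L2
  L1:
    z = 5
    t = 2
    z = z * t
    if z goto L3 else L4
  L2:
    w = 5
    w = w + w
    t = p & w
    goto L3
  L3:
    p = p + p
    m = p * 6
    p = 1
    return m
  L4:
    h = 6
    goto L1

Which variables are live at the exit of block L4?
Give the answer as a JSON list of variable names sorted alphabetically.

Block summaries:
  L0: def={h,p} ue=∅
  L1: def={t,z} ue=∅
  L2: def={t,w} ue={p}
  L3: def={m,p} ue={p}
  L4: def={h} ue=∅

Live sets:
  live L0: ∅→{p}
  live L1: {p}→{p}
  live L2: {p}→{p}
  live L3: {p}→∅
  live L4: {p}→{p}

live-out(L4) = ["p"]

Answer: ["p"]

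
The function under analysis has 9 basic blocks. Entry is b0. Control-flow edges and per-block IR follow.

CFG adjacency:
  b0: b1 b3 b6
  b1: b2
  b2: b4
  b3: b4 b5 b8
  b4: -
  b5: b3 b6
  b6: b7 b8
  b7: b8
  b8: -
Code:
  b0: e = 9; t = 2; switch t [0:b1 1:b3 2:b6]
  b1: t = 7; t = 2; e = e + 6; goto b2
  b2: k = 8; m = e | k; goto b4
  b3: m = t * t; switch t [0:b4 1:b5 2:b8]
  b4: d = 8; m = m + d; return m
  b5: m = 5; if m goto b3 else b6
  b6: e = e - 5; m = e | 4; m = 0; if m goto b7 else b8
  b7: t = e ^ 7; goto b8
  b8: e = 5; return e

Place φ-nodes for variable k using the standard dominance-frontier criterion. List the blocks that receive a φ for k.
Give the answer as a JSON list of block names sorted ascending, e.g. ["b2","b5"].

Answer: ["b4"]

Derivation:
idom tree: b1←b0 b2←b1 b3←b0 b4←b0 b5←b3 b6←b0 b7←b6 b8←b0
Dom at joins:
  b3: preds {b0,b5}: {b0} ∩ {b0,b3,b5} = {b0}; idom=b0
  b4: preds {b2,b3}: {b0,b1,b2} ∩ {b0,b3} = {b0}; idom=b0
  b6: preds {b0,b5}: {b0} ∩ {b0,b3,b5} = {b0}; idom=b0
  b8: preds {b3,b6,b7}: {b0,b3} ∩ {b0,b6} ∩ {b0,b6,b7} = {b0}; idom=b0

DF walk-up:
  b3←b0: walk · to b0
  b3←b5: walk b5→b3 to b0
  b4←b2: walk b2→b1 to b0
  b4←b3: walk b3 to b0
  b6←b0: walk · to b0
  b6←b5: walk b5→b3 to b0
  b8←b3: walk b3 to b0
  b8←b6: walk b6 to b0
  b8←b7: walk b7→b6 to b0
  b0 → ∅
  b1 → {b4}
  b2 → {b4}
  b3 → {b3,b4,b6,b8}
  b4 → ∅
  b5 → {b3,b6}
  b6 → {b8}
  b7 → {b8}
  b8 → ∅

φ for k: defs {b2}
  DF⁺ = {b4}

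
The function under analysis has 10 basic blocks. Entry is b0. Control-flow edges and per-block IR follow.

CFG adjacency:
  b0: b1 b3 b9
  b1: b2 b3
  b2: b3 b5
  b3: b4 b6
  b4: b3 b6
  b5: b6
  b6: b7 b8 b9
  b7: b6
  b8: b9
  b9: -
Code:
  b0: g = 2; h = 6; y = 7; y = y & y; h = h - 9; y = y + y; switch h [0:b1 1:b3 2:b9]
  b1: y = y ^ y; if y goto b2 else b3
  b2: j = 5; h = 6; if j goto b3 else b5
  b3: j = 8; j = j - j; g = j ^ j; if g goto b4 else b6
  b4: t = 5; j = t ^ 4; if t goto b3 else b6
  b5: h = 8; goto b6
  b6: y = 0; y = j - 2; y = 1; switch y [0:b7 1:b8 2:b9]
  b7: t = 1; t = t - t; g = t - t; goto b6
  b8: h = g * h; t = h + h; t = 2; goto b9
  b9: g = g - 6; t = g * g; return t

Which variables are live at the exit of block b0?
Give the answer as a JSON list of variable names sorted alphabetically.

Answer: ["g", "h", "y"]

Analysis:
def/use:
  b0: {g,h,y} / ∅
  b1: {y} / {y}
  b2: {h,j} / ∅
  b3: {g,j} / ∅
  b4: {j,t} / ∅
  b5: {h} / ∅
  b6: {y} / {j}
  b7: {g,t} / ∅
  b8: {h,t} / {g,h}
  b9: {g,t} / {g}

Liveness:
  b0 li=∅ lo={g,h,y}
  b1 li={g,h,y} lo={g,h}
  b2 li={g} lo={g,h,j}
  b3 li={h} lo={g,h,j}
  b4 li={g,h} lo={g,h,j}
  b5 li={g,j} lo={g,h,j}
  b6 li={g,h,j} lo={g,h,j}
  b7 li={h,j} lo={g,h,j}
  b8 li={g,h} lo={g}
  b9 li={g} lo=∅

live-out(b0) = ["g", "h", "y"]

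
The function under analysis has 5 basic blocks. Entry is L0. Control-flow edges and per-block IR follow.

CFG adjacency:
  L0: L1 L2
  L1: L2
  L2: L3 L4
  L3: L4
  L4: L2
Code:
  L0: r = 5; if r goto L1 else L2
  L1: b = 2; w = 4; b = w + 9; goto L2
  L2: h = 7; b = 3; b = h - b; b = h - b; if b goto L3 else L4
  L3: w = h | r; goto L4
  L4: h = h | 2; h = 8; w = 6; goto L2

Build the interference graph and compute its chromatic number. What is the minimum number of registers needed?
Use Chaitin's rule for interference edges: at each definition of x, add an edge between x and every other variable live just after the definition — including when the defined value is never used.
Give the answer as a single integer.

Answer: 3

Working:
Per-block:
  L0: def={r} ue=∅
  L1: def={b,w} ue=∅
  L2: def={b,h} ue=∅
  L3: def={w} ue={h,r}
  L4: def={h,w} ue={h}

Liveness:
  L0: in=∅ out={r}
  L1: in={r} out={r}
  L2: in={r} out={h,r}
  L3: in={h,r} out={h,r}
  L4: in={h,r} out={r}

Interference:
  b: {h,r}
  h: {b,r,w}
  r: {b,h,w}
  w: {h,r}

Chromatic number:
  lower bound: {b,h,r} mutually conflict ⇒ χ ≥ 3
  assign b→R2 h→R0 r→R1 w→R2 — no edge inside a register ⇒ χ ≤ 3
  χ = 3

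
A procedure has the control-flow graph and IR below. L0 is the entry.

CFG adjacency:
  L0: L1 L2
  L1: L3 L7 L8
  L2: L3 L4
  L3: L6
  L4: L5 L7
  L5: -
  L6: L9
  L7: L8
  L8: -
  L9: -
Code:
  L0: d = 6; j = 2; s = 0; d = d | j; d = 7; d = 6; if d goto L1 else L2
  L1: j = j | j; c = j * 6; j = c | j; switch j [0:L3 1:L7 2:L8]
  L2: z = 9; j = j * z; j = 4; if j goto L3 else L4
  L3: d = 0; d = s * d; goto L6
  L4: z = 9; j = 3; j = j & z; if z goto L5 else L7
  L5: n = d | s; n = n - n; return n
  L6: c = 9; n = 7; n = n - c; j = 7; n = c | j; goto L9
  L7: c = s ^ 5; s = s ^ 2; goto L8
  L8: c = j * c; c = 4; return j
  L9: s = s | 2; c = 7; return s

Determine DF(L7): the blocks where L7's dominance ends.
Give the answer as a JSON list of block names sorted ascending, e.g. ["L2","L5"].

idom tree: L1←L0 L2←L0 L3←L0 L4←L2 L5←L4 L6←L3 L7←L0 L8←L0 L9←L6
Join-block Dom:
  L3: preds {L1,L2}: {L0,L1} ∩ {L0,L2} = {L0}; idom=L0
  L7: preds {L1,L4}: {L0,L1} ∩ {L0,L2,L4} = {L0}; idom=L0
  L8: preds {L1,L7}: {L0,L1} ∩ {L0,L7} = {L0}; idom=L0

DF walk-up:
  L3←L1: walk L1 to L0
  L3←L2: walk L2 to L0
  L7←L1: walk L1 to L0
  L7←L4: walk L4→L2 to L0
  L8←L1: walk L1 to L0
  L8←L7: walk L7 to L0
  L0: DF=∅
  L1: DF={L3,L7,L8}
  L2: DF={L3,L7}
  L3: DF=∅
  L4: DF={L7}
  L5: DF=∅
  L6: DF=∅
  L7: DF={L8}
  L8: DF=∅
  L9: DF=∅

DF(L7) = ["L8"]

Answer: ["L8"]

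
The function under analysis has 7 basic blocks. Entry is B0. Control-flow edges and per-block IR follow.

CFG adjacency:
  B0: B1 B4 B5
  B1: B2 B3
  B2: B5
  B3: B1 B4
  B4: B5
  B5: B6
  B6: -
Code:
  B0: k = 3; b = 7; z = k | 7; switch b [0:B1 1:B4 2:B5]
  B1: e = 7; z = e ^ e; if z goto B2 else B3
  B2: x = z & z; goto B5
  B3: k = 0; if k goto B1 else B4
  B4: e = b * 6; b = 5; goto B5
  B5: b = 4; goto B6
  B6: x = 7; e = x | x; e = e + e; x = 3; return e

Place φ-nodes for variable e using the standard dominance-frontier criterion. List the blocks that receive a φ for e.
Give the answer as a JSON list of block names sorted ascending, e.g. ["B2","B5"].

Answer: ["B1", "B4", "B5"]

Analysis:
idom tree: B1←B0 B2←B1 B3←B1 B4←B0 B5←B0 B6←B5
Join-block Dom:
  B1: preds {B0,B3}: {B0} ∩ {B0,B1,B3} = {B0}; idom=B0
  B4: preds {B0,B3}: {B0} ∩ {B0,B1,B3} = {B0}; idom=B0
  B5: preds {B0,B2,B4}: {B0} ∩ {B0,B1,B2} ∩ {B0,B4} = {B0}; idom=B0

DF derivation:
  B1←B0: walk · to B0
  B1←B3: walk B3→B1 to B0
  B4←B0: walk · to B0
  B4←B3: walk B3→B1 to B0
  B5←B0: walk · to B0
  B5←B2: walk B2→B1 to B0
  B5←B4: walk B4 to B0
  DF(B0)=∅
  DF(B1)={B1,B4,B5}
  DF(B2)={B5}
  DF(B3)={B1,B4}
  DF(B4)={B5}
  DF(B5)=∅
  DF(B6)=∅

φ for e: defs {B1,B4,B6}
  DF⁺ = {B1,B4,B5}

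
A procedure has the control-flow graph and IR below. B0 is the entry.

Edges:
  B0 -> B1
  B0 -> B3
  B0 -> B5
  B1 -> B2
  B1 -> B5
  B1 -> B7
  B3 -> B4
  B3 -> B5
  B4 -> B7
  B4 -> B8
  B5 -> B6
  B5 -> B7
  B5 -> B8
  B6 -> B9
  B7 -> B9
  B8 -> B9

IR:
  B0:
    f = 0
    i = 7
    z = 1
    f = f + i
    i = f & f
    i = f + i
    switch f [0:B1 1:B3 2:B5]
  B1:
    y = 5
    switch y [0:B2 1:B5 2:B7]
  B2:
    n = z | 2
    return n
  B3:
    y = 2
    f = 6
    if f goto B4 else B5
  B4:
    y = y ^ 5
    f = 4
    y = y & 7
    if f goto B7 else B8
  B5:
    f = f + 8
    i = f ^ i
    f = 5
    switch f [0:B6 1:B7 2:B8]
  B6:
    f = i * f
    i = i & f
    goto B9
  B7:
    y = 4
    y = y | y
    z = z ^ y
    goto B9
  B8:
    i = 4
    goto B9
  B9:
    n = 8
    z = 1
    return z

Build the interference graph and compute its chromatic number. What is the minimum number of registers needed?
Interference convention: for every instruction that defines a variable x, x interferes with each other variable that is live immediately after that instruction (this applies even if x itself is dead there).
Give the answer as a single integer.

Answer: 4

Analysis:
Per-block:
  B0 def {f,i,z} use ∅
  B1 def {y} use ∅
  B2 def {n} use {z}
  B3 def {f,y} use ∅
  B4 def {f,y} use {y}
  B5 def {f,i} use {f,i}
  B6 def {f,i} use {f,i}
  B7 def {y,z} use {z}
  B8 def {i} use ∅
  B9 def {n,z} use ∅

Backward fixpoint:
  B0: in=∅ out={f,i,z}
  B1: in={f,i,z} out={f,i,z}
  B2: in={z} out=∅
  B3: in={i,z} out={f,i,y,z}
  B4: in={y,z} out={z}
  B5: in={f,i,z} out={f,i,z}
  B6: in={f,i} out=∅
  B7: in={z} out=∅
  B8: in=∅ out=∅
  B9: in=∅ out=∅

Interfere edges:
  f↔{i,y,z}
  i↔{f,y,z}
  n↔∅
  y↔{f,i,z}
  z↔{f,i,y}

Colouring:
  clique {f,i,y,z} ⇒ need ≥ 4
  assign f→R0 i→R1 n→R0 y→R2 z→R3 — no edge inside a register ⇒ χ ≤ 4
  χ = 4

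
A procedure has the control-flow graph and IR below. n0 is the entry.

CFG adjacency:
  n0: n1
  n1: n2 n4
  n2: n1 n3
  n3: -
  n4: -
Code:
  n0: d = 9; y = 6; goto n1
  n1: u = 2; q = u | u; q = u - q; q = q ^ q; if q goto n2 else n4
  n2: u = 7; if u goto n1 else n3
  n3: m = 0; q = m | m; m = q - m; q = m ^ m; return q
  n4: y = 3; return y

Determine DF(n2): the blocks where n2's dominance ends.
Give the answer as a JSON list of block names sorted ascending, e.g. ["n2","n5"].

Answer: ["n1"]

Derivation:
idom tree: n1←n0 n2←n1 n3←n2 n4←n1
Dom at joins:
  n1: preds {n0,n2}: {n0} ∩ {n0,n1,n2} = {n0}; idom=n0

DF walk-up:
  n1←n0: walk · to n0
  n1←n2: walk n2→n1 to n0
  n0: DF=∅
  n1: DF={n1}
  n2: DF={n1}
  n3: DF=∅
  n4: DF=∅

DF(n2) = ["n1"]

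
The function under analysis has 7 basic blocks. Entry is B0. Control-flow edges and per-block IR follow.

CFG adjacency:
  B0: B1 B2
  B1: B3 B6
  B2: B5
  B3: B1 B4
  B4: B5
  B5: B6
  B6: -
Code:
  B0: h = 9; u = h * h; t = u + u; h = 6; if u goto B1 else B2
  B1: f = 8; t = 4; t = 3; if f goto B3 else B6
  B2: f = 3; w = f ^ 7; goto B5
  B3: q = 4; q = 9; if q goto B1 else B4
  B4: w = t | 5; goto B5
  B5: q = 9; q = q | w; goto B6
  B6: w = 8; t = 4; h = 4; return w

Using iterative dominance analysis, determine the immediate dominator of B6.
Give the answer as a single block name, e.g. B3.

Answer: B0

Derivation:
idom tree: B1←B0 B2←B0 B3←B1 B4←B3 B5←B0 B6←B0
Dom∩ at merges:
  B1: preds {B0,B3}: {B0} ∩ {B0,B1,B3} = {B0}; idom=B0
  B5: preds {B2,B4}: {B0,B2} ∩ {B0,B1,B3,B4} = {B0}; idom=B0
  B6: preds {B1,B5}: {B0,B1} ∩ {B0,B5} = {B0}; idom=B0

idom(B6) = B0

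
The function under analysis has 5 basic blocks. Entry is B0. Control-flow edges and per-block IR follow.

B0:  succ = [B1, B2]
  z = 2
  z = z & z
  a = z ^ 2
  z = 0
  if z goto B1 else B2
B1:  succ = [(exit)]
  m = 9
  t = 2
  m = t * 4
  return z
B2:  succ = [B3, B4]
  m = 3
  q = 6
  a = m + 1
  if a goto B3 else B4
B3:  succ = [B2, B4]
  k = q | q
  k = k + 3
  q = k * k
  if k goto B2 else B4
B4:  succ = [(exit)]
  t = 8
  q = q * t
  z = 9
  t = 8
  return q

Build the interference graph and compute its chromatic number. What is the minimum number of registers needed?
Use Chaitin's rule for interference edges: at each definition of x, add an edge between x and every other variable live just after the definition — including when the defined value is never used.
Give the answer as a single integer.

Answer: 3

Working:
Block summaries:
  B0 def {a,z} use ∅
  B1 def {m,t} use {z}
  B2 def {a,m,q} use ∅
  B3 def {k,q} use {q}
  B4 def {q,t,z} use {q}

Live sets:
  live B0: ∅→{z}
  live B1: {z}→∅
  live B2: ∅→{q}
  live B3: {q}→{q}
  live B4: {q}→∅

Conflict graph:
  a — {q}
  k — {q}
  m — {q,z}
  q — {a,k,m,t,z}
  t — {q,z}
  z — {m,q,t}

Registers:
  lower bound: {m,q,z} mutually conflict ⇒ χ ≥ 3
  assign a→r1 k→r1 m→r2 q→r0 t→r2 z→r1 — no edge inside a register ⇒ χ ≤ 3
  χ = 3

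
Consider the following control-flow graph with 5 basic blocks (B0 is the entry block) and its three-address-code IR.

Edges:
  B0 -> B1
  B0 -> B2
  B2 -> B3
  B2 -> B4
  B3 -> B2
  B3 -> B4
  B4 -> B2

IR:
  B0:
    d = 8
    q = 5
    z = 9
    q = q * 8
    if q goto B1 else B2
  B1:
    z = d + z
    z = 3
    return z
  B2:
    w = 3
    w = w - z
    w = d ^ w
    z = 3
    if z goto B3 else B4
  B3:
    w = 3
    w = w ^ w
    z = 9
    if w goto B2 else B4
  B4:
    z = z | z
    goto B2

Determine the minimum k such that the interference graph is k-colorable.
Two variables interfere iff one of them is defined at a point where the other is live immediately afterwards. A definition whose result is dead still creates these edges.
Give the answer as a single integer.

Answer: 3

Analysis:
Block summaries:
  B0 def {d,q,z} use ∅
  B1 def {z} use {d,z}
  B2 def {w,z} use {d,z}
  B3 def {w,z} use ∅
  B4 def {z} use {z}

Backward fixpoint:
  B0: in=∅ out={d,z}
  B1: in={d,z} out=∅
  B2: in={d,z} out={d,z}
  B3: in={d} out={d,z}
  B4: in={d,z} out={d,z}

Conflict graph:
  d — {q,w,z}
  q — {d,z}
  w — {d,z}
  z — {d,q,w}

Registers:
  lower bound: {d,q,z} mutually conflict ⇒ χ ≥ 3
  3-colouring: r0={d}  r1={z}  r2={q,w}
  χ = 3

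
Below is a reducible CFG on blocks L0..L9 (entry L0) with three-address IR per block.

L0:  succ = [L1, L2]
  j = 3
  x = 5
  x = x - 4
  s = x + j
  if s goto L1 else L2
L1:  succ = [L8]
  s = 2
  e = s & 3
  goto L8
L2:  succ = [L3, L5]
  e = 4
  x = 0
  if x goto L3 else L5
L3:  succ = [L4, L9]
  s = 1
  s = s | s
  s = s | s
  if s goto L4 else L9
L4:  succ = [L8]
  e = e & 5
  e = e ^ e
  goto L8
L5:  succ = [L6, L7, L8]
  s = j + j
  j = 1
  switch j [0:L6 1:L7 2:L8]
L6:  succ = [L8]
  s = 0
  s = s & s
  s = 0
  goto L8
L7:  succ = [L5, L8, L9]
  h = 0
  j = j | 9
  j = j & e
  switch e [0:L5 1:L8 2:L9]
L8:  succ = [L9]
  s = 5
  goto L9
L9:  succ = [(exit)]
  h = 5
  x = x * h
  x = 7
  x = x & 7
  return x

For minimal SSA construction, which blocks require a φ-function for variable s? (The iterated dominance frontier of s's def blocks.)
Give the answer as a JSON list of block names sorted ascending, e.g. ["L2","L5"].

Answer: ["L5", "L8", "L9"]

Derivation:
idom tree: L1←L0 L2←L0 L3←L2 L4←L3 L5←L2 L6←L5 L7←L5 L8←L0 L9←L0
Join-block Dom:
  L5: preds {L2,L7}: {L0,L2} ∩ {L0,L2,L5,L7} = {L0,L2}; idom=L2
  L8: preds {L1,L4,L5,L6,L7}: {L0,L1} ∩ {L0,L2,L3,L4} ∩ {L0,L2,L5} ∩ {L0,L2,L5,L6} ∩ {L0,L2,L5,L7} = {L0}; idom=L0
  L9: preds {L3,L7,L8}: {L0,L2,L3} ∩ {L0,L2,L5,L7} ∩ {L0,L8} = {L0}; idom=L0

DF walk-up:
  join L5 pred L2: · stop@L2
  join L5 pred L7: L7→L5 stop@L2
  join L8 pred L1: L1 stop@L0
  join L8 pred L4: L4→L3→L2 stop@L0
  join L8 pred L5: L5→L2 stop@L0
  join L8 pred L6: L6→L5→L2 stop@L0
  join L8 pred L7: L7→L5→L2 stop@L0
  join L9 pred L3: L3→L2 stop@L0
  join L9 pred L7: L7→L5→L2 stop@L0
  join L9 pred L8: L8 stop@L0
  DF(L0)=∅
  DF(L1)={L8}
  DF(L2)={L8,L9}
  DF(L3)={L8,L9}
  DF(L4)={L8}
  DF(L5)={L5,L8,L9}
  DF(L6)={L8}
  DF(L7)={L5,L8,L9}
  DF(L8)={L9}
  DF(L9)=∅

φ for s: defs {L0,L1,L3,L5,L6,L8}
  DF⁺ = {L5,L8,L9}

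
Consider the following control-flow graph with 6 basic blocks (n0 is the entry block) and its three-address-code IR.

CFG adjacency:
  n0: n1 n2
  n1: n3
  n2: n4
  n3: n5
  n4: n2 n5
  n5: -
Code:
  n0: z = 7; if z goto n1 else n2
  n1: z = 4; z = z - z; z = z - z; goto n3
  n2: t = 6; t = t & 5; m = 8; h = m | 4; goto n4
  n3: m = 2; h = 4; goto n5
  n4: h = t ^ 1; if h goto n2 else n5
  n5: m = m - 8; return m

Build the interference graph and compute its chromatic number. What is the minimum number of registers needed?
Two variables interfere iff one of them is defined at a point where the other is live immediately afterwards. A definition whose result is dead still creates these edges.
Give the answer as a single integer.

Block summaries:
  n0 def {z} use ∅
  n1 def {z} use ∅
  n2 def {h,m,t} use ∅
  n3 def {h,m} use ∅
  n4 def {h} use {t}
  n5 def {m} use {m}

Live sets:
  n0: in=∅ out=∅
  n1: in=∅ out=∅
  n2: in=∅ out={m,t}
  n3: in=∅ out={m}
  n4: in={m,t} out={m}
  n5: in={m} out=∅

Interfere edges:
  h — {m,t}
  m — {h,t}
  t — {h,m}
  z — ∅

Colouring:
  clique {h,m,t} ⇒ need ≥ 3
  assign h→c0 m→c1 t→c2 z→c0 — no edge inside a register ⇒ χ ≤ 3
  χ = 3

Answer: 3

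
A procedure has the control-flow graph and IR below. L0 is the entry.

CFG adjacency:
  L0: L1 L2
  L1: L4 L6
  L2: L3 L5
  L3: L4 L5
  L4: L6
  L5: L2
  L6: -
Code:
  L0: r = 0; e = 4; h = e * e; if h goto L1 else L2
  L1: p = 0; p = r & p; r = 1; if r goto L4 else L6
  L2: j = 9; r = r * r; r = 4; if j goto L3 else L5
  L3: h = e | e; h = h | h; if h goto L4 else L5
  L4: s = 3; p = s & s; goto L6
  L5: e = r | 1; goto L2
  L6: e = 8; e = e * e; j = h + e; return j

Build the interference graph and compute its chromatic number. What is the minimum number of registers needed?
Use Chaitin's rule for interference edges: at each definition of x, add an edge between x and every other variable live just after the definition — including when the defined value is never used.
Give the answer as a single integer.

Block summaries:
  L0: {e,h,r} / ∅
  L1: {p,r} / {r}
  L2: {j,r} / {r}
  L3: {h} / {e}
  L4: {p,s} / ∅
  L5: {e} / {r}
  L6: {e,j} / {h}

Liveness:
  live L0: ∅→{e,h,r}
  live L1: {h,r}→{h}
  live L2: {e,r}→{e,r}
  live L3: {e,r}→{h,r}
  live L4: {h}→{h}
  live L5: {r}→{e,r}
  live L6: {h}→∅

Interfere edges:
  e: {h,j,r}
  h: {e,p,r,s}
  j: {e,r}
  p: {h,r}
  r: {e,h,j,p}
  s: {h}

Colouring:
  lower bound: {e,h,r} mutually conflict ⇒ χ ≥ 3
  3-colouring: r0={h,j}  r1={r,s}  r2={e,p}
  χ = 3

Answer: 3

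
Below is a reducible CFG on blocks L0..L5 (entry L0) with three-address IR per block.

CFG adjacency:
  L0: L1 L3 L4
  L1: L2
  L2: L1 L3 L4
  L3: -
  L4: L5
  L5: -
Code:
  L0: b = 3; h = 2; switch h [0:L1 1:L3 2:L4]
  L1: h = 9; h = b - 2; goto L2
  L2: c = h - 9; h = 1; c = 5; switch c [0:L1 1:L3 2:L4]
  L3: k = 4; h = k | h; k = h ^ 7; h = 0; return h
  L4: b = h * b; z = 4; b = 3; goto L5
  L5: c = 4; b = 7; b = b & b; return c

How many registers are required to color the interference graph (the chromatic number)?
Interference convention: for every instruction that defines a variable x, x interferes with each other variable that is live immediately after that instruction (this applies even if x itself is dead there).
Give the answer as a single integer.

Answer: 3

Analysis:
def/use:
  L0: def={b,h} ue=∅
  L1: def={h} ue={b}
  L2: def={c,h} ue={h}
  L3: def={h,k} ue={h}
  L4: def={b,z} ue={b,h}
  L5: def={b,c} ue=∅

Live sets:
  L0: in=∅ out={b,h}
  L1: in={b} out={b,h}
  L2: in={b,h} out={b,h}
  L3: in={h} out=∅
  L4: in={b,h} out=∅
  L5: in=∅ out=∅

Conflict graph:
  b — {c,h}
  c — {b,h}
  h — {b,c,k}
  k — {h}
  z — ∅

Registers:
  lower bound: {b,c,h} mutually conflict ⇒ χ ≥ 3
  3-colouring: c0={h,z}  c1={b,k}  c2={c}
  χ = 3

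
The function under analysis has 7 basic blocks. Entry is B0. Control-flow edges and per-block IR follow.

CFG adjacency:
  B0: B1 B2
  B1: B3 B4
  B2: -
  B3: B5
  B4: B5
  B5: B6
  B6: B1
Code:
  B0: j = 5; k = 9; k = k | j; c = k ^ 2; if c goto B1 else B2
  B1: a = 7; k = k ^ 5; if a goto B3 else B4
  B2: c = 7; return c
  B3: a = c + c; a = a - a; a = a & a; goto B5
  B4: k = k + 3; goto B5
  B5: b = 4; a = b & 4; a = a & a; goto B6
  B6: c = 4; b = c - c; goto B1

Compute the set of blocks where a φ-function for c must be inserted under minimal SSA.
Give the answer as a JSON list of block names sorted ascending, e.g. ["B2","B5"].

idom tree: B1←B0 B2←B0 B3←B1 B4←B1 B5←B1 B6←B5
Dom∩ at merges:
  B1: preds {B0,B6}: {B0} ∩ {B0,B1,B5,B6} = {B0}; idom=B0
  B5: preds {B3,B4}: {B0,B1,B3} ∩ {B0,B1,B4} = {B0,B1}; idom=B1

Frontier:
  B1←B0: walk · to B0
  B1←B6: walk B6→B5→B1 to B0
  B5←B3: walk B3 to B1
  B5←B4: walk B4 to B1
  B0: DF=∅
  B1: DF={B1}
  B2: DF=∅
  B3: DF={B5}
  B4: DF={B5}
  B5: DF={B1}
  B6: DF={B1}

φ for c: defs {B0,B2,B6}
  DF⁺ = {B1}

Answer: ["B1"]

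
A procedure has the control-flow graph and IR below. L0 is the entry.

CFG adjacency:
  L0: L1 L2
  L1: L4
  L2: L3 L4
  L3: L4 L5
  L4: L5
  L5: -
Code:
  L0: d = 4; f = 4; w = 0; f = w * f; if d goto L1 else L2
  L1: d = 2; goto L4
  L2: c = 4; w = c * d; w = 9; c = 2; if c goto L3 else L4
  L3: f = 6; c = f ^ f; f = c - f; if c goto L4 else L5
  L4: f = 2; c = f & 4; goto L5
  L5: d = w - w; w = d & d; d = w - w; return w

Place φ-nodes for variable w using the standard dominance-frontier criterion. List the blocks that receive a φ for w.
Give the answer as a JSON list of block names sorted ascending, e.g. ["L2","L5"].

idom tree: L1←L0 L2←L0 L3←L2 L4←L0 L5←L0
Dom∩ at merges:
  L4: preds {L1,L2,L3}: {L0,L1} ∩ {L0,L2} ∩ {L0,L2,L3} = {L0}; idom=L0
  L5: preds {L3,L4}: {L0,L2,L3} ∩ {L0,L4} = {L0}; idom=L0

Frontier:
  L4←L1: walk L1 to L0
  L4←L2: walk L2 to L0
  L4←L3: walk L3→L2 to L0
  L5←L3: walk L3→L2 to L0
  L5←L4: walk L4 to L0
  DF(L0)=∅
  DF(L1)={L4}
  DF(L2)={L4,L5}
  DF(L3)={L4,L5}
  DF(L4)={L5}
  DF(L5)=∅

φ for w: defs {L0,L2,L5}
  DF⁺ = {L4,L5}

Answer: ["L4", "L5"]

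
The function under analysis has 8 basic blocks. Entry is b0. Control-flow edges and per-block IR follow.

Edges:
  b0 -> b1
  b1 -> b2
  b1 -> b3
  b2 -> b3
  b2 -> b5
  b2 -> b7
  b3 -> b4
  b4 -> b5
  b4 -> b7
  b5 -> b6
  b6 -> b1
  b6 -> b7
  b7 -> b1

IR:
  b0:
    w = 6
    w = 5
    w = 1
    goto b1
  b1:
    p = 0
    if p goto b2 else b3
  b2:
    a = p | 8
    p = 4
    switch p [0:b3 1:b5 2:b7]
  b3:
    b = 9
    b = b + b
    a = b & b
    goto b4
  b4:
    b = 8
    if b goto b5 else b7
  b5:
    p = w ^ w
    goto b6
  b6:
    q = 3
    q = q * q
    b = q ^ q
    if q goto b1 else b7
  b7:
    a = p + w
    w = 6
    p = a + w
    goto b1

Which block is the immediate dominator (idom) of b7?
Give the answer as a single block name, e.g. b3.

Answer: b1

Working:
idom tree: b1←b0 b2←b1 b3←b1 b4←b3 b5←b1 b6←b5 b7←b1
Join-block Dom:
  b1: preds {b0,b6,b7}: {b0} ∩ {b0,b1,b5,b6} ∩ {b0,b1,b7} = {b0}; idom=b0
  b3: preds {b1,b2}: {b0,b1} ∩ {b0,b1,b2} = {b0,b1}; idom=b1
  b5: preds {b2,b4}: {b0,b1,b2} ∩ {b0,b1,b3,b4} = {b0,b1}; idom=b1
  b7: preds {b2,b4,b6}: {b0,b1,b2} ∩ {b0,b1,b3,b4} ∩ {b0,b1,b5,b6} = {b0,b1}; idom=b1

idom(b7) = b1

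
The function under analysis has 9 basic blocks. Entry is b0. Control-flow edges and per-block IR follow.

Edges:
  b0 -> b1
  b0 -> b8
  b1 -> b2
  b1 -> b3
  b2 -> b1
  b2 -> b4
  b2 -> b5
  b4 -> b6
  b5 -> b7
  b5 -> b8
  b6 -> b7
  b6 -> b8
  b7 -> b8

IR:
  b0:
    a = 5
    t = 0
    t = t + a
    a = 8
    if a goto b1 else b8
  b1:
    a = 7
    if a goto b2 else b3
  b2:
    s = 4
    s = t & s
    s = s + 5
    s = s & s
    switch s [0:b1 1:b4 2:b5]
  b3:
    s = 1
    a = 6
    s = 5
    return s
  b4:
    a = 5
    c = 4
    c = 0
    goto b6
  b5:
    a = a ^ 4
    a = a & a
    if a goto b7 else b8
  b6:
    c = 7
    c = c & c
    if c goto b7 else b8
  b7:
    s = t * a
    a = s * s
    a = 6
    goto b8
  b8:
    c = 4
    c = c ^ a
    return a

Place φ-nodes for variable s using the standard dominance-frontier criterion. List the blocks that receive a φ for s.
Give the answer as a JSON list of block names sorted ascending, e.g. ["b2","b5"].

idom tree: b1←b0 b2←b1 b3←b1 b4←b2 b5←b2 b6←b4 b7←b2 b8←b0
Join-block Dom:
  b1: preds {b0,b2}: {b0} ∩ {b0,b1,b2} = {b0}; idom=b0
  b7: preds {b5,b6}: {b0,b1,b2,b5} ∩ {b0,b1,b2,b4,b6} = {b0,b1,b2}; idom=b2
  b8: preds {b0,b5,b6,b7}: {b0} ∩ {b0,b1,b2,b5} ∩ {b0,b1,b2,b4,b6} ∩ {b0,b1,b2,b7} = {b0}; idom=b0

Frontier:
  b1←b0: walk · to b0
  b1←b2: walk b2→b1 to b0
  b7←b5: walk b5 to b2
  b7←b6: walk b6→b4 to b2
  b8←b0: walk · to b0
  b8←b5: walk b5→b2→b1 to b0
  b8←b6: walk b6→b4→b2→b1 to b0
  b8←b7: walk b7→b2→b1 to b0
  DF(b0)=∅
  DF(b1)={b1,b8}
  DF(b2)={b1,b8}
  DF(b3)=∅
  DF(b4)={b7,b8}
  DF(b5)={b7,b8}
  DF(b6)={b7,b8}
  DF(b7)={b8}
  DF(b8)=∅

φ for s: defs {b2,b3,b7}
  DF⁺ = {b1,b8}

Answer: ["b1", "b8"]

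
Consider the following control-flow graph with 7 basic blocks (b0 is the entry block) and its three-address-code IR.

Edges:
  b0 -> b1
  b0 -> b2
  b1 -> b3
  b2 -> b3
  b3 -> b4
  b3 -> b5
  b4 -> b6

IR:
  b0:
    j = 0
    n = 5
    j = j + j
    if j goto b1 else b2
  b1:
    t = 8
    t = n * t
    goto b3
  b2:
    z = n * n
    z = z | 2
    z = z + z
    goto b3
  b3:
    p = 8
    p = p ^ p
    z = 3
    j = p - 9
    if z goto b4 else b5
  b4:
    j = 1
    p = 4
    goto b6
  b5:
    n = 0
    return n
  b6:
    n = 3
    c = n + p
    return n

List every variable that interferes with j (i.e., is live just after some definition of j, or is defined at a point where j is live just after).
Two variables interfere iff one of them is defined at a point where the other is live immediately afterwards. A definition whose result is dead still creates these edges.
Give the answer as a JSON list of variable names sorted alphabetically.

Answer: ["n", "z"]

Derivation:
def/use:
  b0 def {j,n} use ∅
  b1 def {t} use {n}
  b2 def {z} use {n}
  b3 def {j,p,z} use ∅
  b4 def {j,p} use ∅
  b5 def {n} use ∅
  b6 def {c,n} use {p}

Live sets:
  b0 li=∅ lo={n}
  b1 li={n} lo=∅
  b2 li={n} lo=∅
  b3 li=∅ lo=∅
  b4 li=∅ lo={p}
  b5 li=∅ lo=∅
  b6 li={p} lo=∅

Interference:
  c — {n}
  j — {n,z}
  n — {c,j,p,t}
  p — {n,z}
  t — {n}
  z — {j,p}

N(j) = ["n", "z"]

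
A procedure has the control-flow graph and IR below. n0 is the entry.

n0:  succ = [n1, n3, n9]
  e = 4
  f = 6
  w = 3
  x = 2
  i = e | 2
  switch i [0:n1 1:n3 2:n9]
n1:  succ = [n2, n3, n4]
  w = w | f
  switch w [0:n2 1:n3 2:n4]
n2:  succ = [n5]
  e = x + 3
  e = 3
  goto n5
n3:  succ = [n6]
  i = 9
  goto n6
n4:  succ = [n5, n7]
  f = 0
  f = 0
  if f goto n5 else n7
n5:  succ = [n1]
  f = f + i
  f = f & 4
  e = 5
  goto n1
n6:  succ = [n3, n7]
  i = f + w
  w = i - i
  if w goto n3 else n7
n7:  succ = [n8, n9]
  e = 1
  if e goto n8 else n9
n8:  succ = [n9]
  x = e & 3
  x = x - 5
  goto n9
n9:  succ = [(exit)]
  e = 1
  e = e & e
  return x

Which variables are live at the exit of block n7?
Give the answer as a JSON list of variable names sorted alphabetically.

def/use:
  n0: {e,f,i,w,x} / ∅
  n1: {w} / {f,w}
  n2: {e} / {x}
  n3: {i} / ∅
  n4: {f} / ∅
  n5: {e,f} / {f,i}
  n6: {i,w} / {f,w}
  n7: {e} / ∅
  n8: {x} / {e}
  n9: {e} / {x}

Live sets:
  live n0: ∅→{f,i,w,x}
  live n1: {f,i,w,x}→{f,i,w,x}
  live n2: {f,i,w,x}→{f,i,w,x}
  live n3: {f,w,x}→{f,w,x}
  live n4: {i,w,x}→{f,i,w,x}
  live n5: {f,i,w,x}→{f,i,w,x}
  live n6: {f,w,x}→{f,w,x}
  live n7: {x}→{e,x}
  live n8: {e}→{x}
  live n9: {x}→∅

live-out(n7) = ["e", "x"]

Answer: ["e", "x"]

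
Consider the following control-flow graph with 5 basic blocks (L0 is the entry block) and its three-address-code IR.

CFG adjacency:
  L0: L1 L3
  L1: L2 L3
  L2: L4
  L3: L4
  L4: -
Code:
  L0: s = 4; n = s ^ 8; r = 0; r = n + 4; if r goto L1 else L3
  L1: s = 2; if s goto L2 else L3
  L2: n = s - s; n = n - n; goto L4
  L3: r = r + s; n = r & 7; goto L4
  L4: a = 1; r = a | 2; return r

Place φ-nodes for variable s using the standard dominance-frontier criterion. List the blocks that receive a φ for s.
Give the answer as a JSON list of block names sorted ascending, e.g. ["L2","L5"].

Answer: ["L3", "L4"]

Derivation:
idom tree: L1←L0 L2←L1 L3←L0 L4←L0
Dom at joins:
  L3: preds {L0,L1}: {L0} ∩ {L0,L1} = {L0}; idom=L0
  L4: preds {L2,L3}: {L0,L1,L2} ∩ {L0,L3} = {L0}; idom=L0

DF walk-up:
  L3←L0: walk · to L0
  L3←L1: walk L1 to L0
  L4←L2: walk L2→L1 to L0
  L4←L3: walk L3 to L0
  DF(L0)=∅
  DF(L1)={L3,L4}
  DF(L2)={L4}
  DF(L3)={L4}
  DF(L4)=∅

φ for s: defs {L0,L1}
  DF⁺ = {L3,L4}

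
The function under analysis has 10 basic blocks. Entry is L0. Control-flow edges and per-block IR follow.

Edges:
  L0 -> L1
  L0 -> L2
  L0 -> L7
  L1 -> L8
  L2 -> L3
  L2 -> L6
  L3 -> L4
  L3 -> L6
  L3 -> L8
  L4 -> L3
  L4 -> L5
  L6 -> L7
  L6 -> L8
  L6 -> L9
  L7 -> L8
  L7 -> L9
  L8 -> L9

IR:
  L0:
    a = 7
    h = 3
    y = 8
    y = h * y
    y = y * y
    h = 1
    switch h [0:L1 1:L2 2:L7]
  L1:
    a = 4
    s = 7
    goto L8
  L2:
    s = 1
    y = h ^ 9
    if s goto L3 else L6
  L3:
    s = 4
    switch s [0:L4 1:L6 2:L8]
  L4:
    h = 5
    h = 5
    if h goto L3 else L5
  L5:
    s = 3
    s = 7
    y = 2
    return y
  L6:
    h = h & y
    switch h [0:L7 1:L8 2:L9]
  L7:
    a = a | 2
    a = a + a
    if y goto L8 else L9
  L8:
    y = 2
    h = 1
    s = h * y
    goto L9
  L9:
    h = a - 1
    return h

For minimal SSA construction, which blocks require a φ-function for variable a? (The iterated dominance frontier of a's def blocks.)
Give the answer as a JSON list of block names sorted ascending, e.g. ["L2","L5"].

Answer: ["L8", "L9"]

Analysis:
idom tree: L1←L0 L2←L0 L3←L2 L4←L3 L5←L4 L6←L2 L7←L0 L8←L0 L9←L0
Dom at joins:
  L3: preds {L2,L4}: {L0,L2} ∩ {L0,L2,L3,L4} = {L0,L2}; idom=L2
  L6: preds {L2,L3}: {L0,L2} ∩ {L0,L2,L3} = {L0,L2}; idom=L2
  L7: preds {L0,L6}: {L0} ∩ {L0,L2,L6} = {L0}; idom=L0
  L8: preds {L1,L3,L6,L7}: {L0,L1} ∩ {L0,L2,L3} ∩ {L0,L2,L6} ∩ {L0,L7} = {L0}; idom=L0
  L9: preds {L6,L7,L8}: {L0,L2,L6} ∩ {L0,L7} ∩ {L0,L8} = {L0}; idom=L0

DF walk-up:
  join L3 pred L2: · stop@L2
  join L3 pred L4: L4→L3 stop@L2
  join L6 pred L2: · stop@L2
  join L6 pred L3: L3 stop@L2
  join L7 pred L0: · stop@L0
  join L7 pred L6: L6→L2 stop@L0
  join L8 pred L1: L1 stop@L0
  join L8 pred L3: L3→L2 stop@L0
  join L8 pred L6: L6→L2 stop@L0
  join L8 pred L7: L7 stop@L0
  join L9 pred L6: L6→L2 stop@L0
  join L9 pred L7: L7 stop@L0
  join L9 pred L8: L8 stop@L0
  L0: DF=∅
  L1: DF={L8}
  L2: DF={L7,L8,L9}
  L3: DF={L3,L6,L8}
  L4: DF={L3}
  L5: DF=∅
  L6: DF={L7,L8,L9}
  L7: DF={L8,L9}
  L8: DF={L9}
  L9: DF=∅

φ for a: defs {L0,L1,L7}
  DF⁺ = {L8,L9}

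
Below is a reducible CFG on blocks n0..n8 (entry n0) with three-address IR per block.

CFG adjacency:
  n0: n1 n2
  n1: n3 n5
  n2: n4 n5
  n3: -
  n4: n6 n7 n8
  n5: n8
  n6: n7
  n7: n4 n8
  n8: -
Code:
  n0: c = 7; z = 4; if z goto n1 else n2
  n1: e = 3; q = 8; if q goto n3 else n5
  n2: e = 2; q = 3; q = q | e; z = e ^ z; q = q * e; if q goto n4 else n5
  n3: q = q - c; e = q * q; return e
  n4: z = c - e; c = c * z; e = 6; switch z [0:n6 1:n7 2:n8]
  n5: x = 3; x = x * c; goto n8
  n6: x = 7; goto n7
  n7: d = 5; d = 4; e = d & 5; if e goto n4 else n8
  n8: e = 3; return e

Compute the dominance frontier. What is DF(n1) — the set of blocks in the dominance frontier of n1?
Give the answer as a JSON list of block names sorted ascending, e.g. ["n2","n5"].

idom tree: n1←n0 n2←n0 n3←n1 n4←n2 n5←n0 n6←n4 n7←n4 n8←n0
Dom∩ at merges:
  n4: preds {n2,n7}: {n0,n2} ∩ {n0,n2,n4,n7} = {n0,n2}; idom=n2
  n5: preds {n1,n2}: {n0,n1} ∩ {n0,n2} = {n0}; idom=n0
  n7: preds {n4,n6}: {n0,n2,n4} ∩ {n0,n2,n4,n6} = {n0,n2,n4}; idom=n4
  n8: preds {n4,n5,n7}: {n0,n2,n4} ∩ {n0,n5} ∩ {n0,n2,n4,n7} = {n0}; idom=n0

Frontier:
  join n4 pred n2: · stop@n2
  join n4 pred n7: n7→n4 stop@n2
  join n5 pred n1: n1 stop@n0
  join n5 pred n2: n2 stop@n0
  join n7 pred n4: · stop@n4
  join n7 pred n6: n6 stop@n4
  join n8 pred n4: n4→n2 stop@n0
  join n8 pred n5: n5 stop@n0
  join n8 pred n7: n7→n4→n2 stop@n0
  DF(n0)=∅
  DF(n1)={n5}
  DF(n2)={n5,n8}
  DF(n3)=∅
  DF(n4)={n4,n8}
  DF(n5)={n8}
  DF(n6)={n7}
  DF(n7)={n4,n8}
  DF(n8)=∅

DF(n1) = ["n5"]

Answer: ["n5"]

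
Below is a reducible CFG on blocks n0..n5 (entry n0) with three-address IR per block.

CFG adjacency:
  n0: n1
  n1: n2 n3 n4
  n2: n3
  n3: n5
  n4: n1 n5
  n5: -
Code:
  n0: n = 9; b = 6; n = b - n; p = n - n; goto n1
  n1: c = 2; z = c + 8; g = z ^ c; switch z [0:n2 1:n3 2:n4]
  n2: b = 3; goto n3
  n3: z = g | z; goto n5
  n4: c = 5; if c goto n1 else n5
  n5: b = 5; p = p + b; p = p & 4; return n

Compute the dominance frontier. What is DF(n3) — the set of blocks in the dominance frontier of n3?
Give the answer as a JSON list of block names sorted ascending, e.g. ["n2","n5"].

Answer: ["n5"]

Derivation:
idom tree: n1←n0 n2←n1 n3←n1 n4←n1 n5←n1
Dom at joins:
  n1: preds {n0,n4}: {n0} ∩ {n0,n1,n4} = {n0}; idom=n0
  n3: preds {n1,n2}: {n0,n1} ∩ {n0,n1,n2} = {n0,n1}; idom=n1
  n5: preds {n3,n4}: {n0,n1,n3} ∩ {n0,n1,n4} = {n0,n1}; idom=n1

Frontier:
  join n1 pred n0: · stop@n0
  join n1 pred n4: n4→n1 stop@n0
  join n3 pred n1: · stop@n1
  join n3 pred n2: n2 stop@n1
  join n5 pred n3: n3 stop@n1
  join n5 pred n4: n4 stop@n1
  n0 → ∅
  n1 → {n1}
  n2 → {n3}
  n3 → {n5}
  n4 → {n1,n5}
  n5 → ∅

DF(n3) = ["n5"]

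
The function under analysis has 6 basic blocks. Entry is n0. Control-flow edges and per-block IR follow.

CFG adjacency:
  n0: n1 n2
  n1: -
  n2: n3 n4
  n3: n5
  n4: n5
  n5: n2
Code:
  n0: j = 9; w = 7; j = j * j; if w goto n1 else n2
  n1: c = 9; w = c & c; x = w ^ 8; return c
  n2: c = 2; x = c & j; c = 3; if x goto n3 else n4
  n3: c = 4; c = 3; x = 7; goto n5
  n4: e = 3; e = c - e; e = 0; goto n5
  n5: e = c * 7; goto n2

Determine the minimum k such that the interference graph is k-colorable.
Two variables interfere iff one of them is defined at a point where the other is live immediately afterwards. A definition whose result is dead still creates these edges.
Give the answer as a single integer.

def/use:
  n0 def {j,w} use ∅
  n1 def {c,w,x} use ∅
  n2 def {c,x} use {j}
  n3 def {c,x} use ∅
  n4 def {e} use {c}
  n5 def {e} use {c}

Liveness:
  n0 li=∅ lo={j}
  n1 li=∅ lo=∅
  n2 li={j} lo={c,j}
  n3 li={j} lo={c,j}
  n4 li={c,j} lo={c,j}
  n5 li={c,j} lo={j}

Conflict graph:
  c↔{e,j,w,x}
  e↔{c,j}
  j↔{c,e,w,x}
  w↔{c,j}
  x↔{c,j}

Chromatic number:
  lower bound: {c,e,j} mutually conflict ⇒ χ ≥ 3
  assign c→R0 e→R2 j→R1 w→R2 x→R2 — no edge inside a register ⇒ χ ≤ 3
  χ = 3

Answer: 3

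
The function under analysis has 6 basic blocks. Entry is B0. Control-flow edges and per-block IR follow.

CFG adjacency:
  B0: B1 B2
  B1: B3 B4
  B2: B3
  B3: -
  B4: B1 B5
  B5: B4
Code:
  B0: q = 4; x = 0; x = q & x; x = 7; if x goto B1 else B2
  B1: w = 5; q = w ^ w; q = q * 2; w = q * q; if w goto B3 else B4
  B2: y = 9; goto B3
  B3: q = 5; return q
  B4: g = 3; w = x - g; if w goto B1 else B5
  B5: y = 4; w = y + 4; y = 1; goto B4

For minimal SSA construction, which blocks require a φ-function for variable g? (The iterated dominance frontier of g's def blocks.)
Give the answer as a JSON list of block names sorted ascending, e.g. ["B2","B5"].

idom tree: B1←B0 B2←B0 B3←B0 B4←B1 B5←B4
Dom at joins:
  B1: preds {B0,B4}: {B0} ∩ {B0,B1,B4} = {B0}; idom=B0
  B3: preds {B1,B2}: {B0,B1} ∩ {B0,B2} = {B0}; idom=B0
  B4: preds {B1,B5}: {B0,B1} ∩ {B0,B1,B4,B5} = {B0,B1}; idom=B1

DF walk-up:
  B1←B0: walk · to B0
  B1←B4: walk B4→B1 to B0
  B3←B1: walk B1 to B0
  B3←B2: walk B2 to B0
  B4←B1: walk · to B1
  B4←B5: walk B5→B4 to B1
  B0: DF=∅
  B1: DF={B1,B3}
  B2: DF={B3}
  B3: DF=∅
  B4: DF={B1,B4}
  B5: DF={B4}

φ for g: defs {B4}
  DF⁺ = {B1,B3,B4}

Answer: ["B1", "B3", "B4"]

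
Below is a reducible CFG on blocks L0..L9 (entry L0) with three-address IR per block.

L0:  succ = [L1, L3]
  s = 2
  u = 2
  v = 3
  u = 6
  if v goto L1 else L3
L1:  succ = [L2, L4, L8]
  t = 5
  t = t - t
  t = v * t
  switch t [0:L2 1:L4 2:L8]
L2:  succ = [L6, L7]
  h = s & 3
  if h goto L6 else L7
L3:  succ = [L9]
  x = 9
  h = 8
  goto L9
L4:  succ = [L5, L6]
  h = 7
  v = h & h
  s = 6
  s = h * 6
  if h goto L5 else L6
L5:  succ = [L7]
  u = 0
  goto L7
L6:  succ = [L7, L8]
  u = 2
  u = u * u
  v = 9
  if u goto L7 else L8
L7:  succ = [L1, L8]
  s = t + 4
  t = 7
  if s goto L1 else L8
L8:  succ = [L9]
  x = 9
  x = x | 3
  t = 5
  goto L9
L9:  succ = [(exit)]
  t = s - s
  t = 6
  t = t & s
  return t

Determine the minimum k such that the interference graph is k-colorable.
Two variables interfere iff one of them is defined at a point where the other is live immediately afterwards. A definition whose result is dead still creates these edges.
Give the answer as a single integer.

Block summaries:
  L0: def={s,u,v} ue=∅
  L1: def={t} ue={v}
  L2: def={h} ue={s}
  L3: def={h,x} ue=∅
  L4: def={h,s,v} ue=∅
  L5: def={u} ue=∅
  L6: def={u,v} ue=∅
  L7: def={s,t} ue={t}
  L8: def={t,x} ue=∅
  L9: def={t} ue={s}

Live sets:
  live L0: ∅→{s,v}
  live L1: {s,v}→{s,t,v}
  live L2: {s,t,v}→{s,t,v}
  live L3: {s}→{s}
  live L4: {t}→{s,t,v}
  live L5: {t,v}→{t,v}
  live L6: {s,t}→{s,t,v}
  live L7: {t,v}→{s,v}
  live L8: {s}→{s}
  live L9: {s}→∅

Interfere edges:
  h: {s,t,v}
  s: {h,t,u,v,x}
  t: {h,s,u,v}
  u: {s,t,v}
  v: {h,s,t,u}
  x: {s}

Colouring:
  clique {h,s,t,v} ⇒ need ≥ 4
  assign h→R3 s→R0 t→R1 u→R3 v→R2 x→R1 — no edge inside a register ⇒ χ ≤ 4
  χ = 4

Answer: 4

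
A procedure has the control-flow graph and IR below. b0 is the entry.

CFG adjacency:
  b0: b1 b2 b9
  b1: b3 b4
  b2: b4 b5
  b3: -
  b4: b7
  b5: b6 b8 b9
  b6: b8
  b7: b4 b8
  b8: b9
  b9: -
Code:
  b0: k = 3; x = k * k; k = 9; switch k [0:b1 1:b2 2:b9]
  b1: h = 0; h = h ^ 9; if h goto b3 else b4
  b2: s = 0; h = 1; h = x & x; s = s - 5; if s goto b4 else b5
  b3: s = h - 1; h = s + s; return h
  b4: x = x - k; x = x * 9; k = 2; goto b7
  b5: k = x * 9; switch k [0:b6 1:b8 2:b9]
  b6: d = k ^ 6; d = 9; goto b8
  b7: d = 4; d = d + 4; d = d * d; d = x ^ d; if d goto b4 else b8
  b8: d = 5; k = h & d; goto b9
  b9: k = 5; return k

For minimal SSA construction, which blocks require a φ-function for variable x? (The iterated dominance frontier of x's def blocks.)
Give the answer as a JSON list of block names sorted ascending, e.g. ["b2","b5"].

idom tree: b1←b0 b2←b0 b3←b1 b4←b0 b5←b2 b6←b5 b7←b4 b8←b0 b9←b0
Dom∩ at merges:
  b4: preds {b1,b2,b7}: {b0,b1} ∩ {b0,b2} ∩ {b0,b4,b7} = {b0}; idom=b0
  b8: preds {b5,b6,b7}: {b0,b2,b5} ∩ {b0,b2,b5,b6} ∩ {b0,b4,b7} = {b0}; idom=b0
  b9: preds {b0,b5,b8}: {b0} ∩ {b0,b2,b5} ∩ {b0,b8} = {b0}; idom=b0

DF derivation:
  join b4 pred b1: b1 stop@b0
  join b4 pred b2: b2 stop@b0
  join b4 pred b7: b7→b4 stop@b0
  join b8 pred b5: b5→b2 stop@b0
  join b8 pred b6: b6→b5→b2 stop@b0
  join b8 pred b7: b7→b4 stop@b0
  join b9 pred b0: · stop@b0
  join b9 pred b5: b5→b2 stop@b0
  join b9 pred b8: b8 stop@b0
  b0: DF=∅
  b1: DF={b4}
  b2: DF={b4,b8,b9}
  b3: DF=∅
  b4: DF={b4,b8}
  b5: DF={b8,b9}
  b6: DF={b8}
  b7: DF={b4,b8}
  b8: DF={b9}
  b9: DF=∅

φ for x: defs {b0,b4}
  DF⁺ = {b4,b8,b9}

Answer: ["b4", "b8", "b9"]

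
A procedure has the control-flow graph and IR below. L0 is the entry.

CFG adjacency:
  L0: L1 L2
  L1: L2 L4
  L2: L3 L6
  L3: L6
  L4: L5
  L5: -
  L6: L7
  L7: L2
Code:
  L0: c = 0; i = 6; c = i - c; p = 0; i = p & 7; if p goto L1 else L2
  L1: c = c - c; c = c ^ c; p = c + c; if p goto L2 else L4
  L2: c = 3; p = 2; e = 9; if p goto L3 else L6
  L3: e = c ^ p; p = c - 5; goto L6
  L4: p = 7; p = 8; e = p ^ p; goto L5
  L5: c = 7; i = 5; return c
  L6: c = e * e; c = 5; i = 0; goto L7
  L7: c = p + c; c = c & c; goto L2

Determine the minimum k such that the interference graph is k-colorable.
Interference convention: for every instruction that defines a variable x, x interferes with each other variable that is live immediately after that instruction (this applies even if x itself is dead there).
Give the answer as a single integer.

Per-block:
  L0: {c,i,p} / ∅
  L1: {c,p} / {c}
  L2: {c,e,p} / ∅
  L3: {e,p} / {c,p}
  L4: {e,p} / ∅
  L5: {c,i} / ∅
  L6: {c,i} / {e}
  L7: {c} / {c,p}

Liveness:
  L0: in=∅ out={c}
  L1: in={c} out=∅
  L2: in=∅ out={c,e,p}
  L3: in={c,p} out={e,p}
  L4: in=∅ out=∅
  L5: in=∅ out=∅
  L6: in={e,p} out={c,p}
  L7: in={c,p} out=∅

Conflict graph:
  c: {e,i,p}
  e: {c,p}
  i: {c,p}
  p: {c,e,i}

Registers:
  lower bound: {c,e,p} mutually conflict ⇒ χ ≥ 3
  assign c→R0 e→R2 i→R2 p→R1 — no edge inside a register ⇒ χ ≤ 3
  χ = 3

Answer: 3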